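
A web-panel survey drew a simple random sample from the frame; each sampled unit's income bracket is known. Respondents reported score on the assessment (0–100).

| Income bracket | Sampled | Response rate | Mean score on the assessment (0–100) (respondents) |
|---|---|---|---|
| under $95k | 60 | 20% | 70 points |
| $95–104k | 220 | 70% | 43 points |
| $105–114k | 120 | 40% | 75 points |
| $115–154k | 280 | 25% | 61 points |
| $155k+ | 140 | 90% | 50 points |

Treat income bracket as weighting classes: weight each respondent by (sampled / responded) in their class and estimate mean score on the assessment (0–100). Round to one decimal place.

With weight = n_sampled/n_responded per class, the weighted class total is n_sampled:
  under $95k: 60 × 70 = 4200
  $95–104k: 220 × 43 = 9460
  $105–114k: 120 × 75 = 9000
  $115–154k: 280 × 61 = 17,080
  $155k+: 140 × 50 = 7000
Adjusted estimate = 46,740 / 820 = 57 → 57.0.

57.0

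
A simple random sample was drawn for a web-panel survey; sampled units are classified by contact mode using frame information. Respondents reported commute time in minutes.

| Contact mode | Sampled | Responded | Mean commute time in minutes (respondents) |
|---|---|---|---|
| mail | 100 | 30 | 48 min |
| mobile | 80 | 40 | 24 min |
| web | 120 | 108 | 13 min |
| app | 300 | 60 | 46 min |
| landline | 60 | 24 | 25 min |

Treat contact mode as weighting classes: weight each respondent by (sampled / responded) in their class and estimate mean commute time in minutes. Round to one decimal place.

Class response rates: mail 30/100 = 30%, mobile 40/80 = 50%, web 108/120 = 90%, app 60/300 = 20%, landline 24/60 = 40%.
Inverse-response-rate weighting restores each class to its sampled count, so class totals weight by n_sampled:
  mail: 100 × 48 = 4800
  mobile: 80 × 24 = 1920
  web: 120 × 13 = 1560
  app: 300 × 46 = 13,800
  landline: 60 × 25 = 1500
Adjusted estimate = 23,580 / 660 = 35.7273 → 35.7.

35.7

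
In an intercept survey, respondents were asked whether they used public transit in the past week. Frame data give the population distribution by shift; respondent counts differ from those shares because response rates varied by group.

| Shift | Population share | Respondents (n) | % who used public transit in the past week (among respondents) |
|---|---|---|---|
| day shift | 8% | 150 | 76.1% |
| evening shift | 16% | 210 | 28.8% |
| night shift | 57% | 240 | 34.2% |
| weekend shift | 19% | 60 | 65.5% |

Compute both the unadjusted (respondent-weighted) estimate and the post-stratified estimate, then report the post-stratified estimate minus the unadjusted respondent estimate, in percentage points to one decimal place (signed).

Unadjusted (pooled respondent) estimate weights by respondent counts:
  (150/660)×76.1 + (210/660)×28.8 + (240/660)×34.2 + (60/660)×65.5 = 44.85%
Post-stratifying to population shares instead:
  0.08×76.1 + 0.16×28.8 + 0.57×34.2 + 0.19×65.5 = 42.635%
Difference = 42.635 − 44.85 = -2.215 pp.

-2.2 percentage points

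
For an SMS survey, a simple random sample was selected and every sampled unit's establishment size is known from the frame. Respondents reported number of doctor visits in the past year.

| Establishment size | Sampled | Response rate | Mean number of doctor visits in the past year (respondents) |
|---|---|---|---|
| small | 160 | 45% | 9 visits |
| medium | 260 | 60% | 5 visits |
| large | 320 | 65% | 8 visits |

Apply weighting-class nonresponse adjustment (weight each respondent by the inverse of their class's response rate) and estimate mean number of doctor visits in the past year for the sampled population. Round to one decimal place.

7.2

Each respondent's weight = sampled/responded in their class; summing within a class gives n_sampled, so:
  small: 160 × 9 = 1440
  medium: 260 × 5 = 1300
  large: 320 × 8 = 2560
Adjusted estimate = 5300 / 740 = 7.16216 → 7.2.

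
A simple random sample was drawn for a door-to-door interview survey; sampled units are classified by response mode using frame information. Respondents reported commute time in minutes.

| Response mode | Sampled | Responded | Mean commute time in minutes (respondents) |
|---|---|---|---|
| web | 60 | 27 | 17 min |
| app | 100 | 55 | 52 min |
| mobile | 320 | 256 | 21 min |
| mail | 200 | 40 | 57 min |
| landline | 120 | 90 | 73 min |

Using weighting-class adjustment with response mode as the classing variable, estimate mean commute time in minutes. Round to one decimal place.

41.4

Class response rates: web 27/60 = 45%, app 55/100 = 55%, mobile 256/320 = 80%, mail 40/200 = 20%, landline 90/120 = 75%.
Weighting each respondent by the inverse class response rate inflates each class back to its sampled size, so the class weight is n_sampled:
  web: 60 × 17 = 1020
  app: 100 × 52 = 5200
  mobile: 320 × 21 = 6720
  mail: 200 × 57 = 11,400
  landline: 120 × 73 = 8760
Adjusted estimate = 33,100 / 800 = 41.375 → 41.4.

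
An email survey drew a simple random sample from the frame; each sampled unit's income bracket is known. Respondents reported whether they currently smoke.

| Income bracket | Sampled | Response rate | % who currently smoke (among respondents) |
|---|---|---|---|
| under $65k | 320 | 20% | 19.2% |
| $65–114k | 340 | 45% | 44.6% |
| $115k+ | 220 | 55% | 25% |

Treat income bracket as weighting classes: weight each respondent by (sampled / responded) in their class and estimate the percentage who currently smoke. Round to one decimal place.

Weighting each respondent by the inverse class response rate inflates each class back to its sampled size, so the class weight is n_sampled:
  under $65k: 320 × 19.2 = 6144
  $65–114k: 340 × 44.6 = 15,164
  $115k+: 220 × 25 = 5500
Adjusted estimate = 26,808 / 880 = 30.4636 → 30.5%.

30.5%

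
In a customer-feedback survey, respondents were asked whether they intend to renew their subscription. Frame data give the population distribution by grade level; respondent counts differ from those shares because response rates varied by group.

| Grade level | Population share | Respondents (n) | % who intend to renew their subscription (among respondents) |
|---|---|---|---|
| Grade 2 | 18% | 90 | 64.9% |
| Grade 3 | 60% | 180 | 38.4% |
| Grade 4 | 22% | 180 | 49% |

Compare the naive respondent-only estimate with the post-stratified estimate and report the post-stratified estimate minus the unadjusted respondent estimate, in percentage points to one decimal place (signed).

-2.4 percentage points

Unadjusted (pooled respondent) estimate weights by respondent counts:
  (90/450)×64.9 + (180/450)×38.4 + (180/450)×49 = 47.94%
Reweighting by population grade level shares:
  0.18×64.9 + 0.6×38.4 + 0.22×49 = 45.502%
Difference = 45.502 − 47.94 = -2.438 pp.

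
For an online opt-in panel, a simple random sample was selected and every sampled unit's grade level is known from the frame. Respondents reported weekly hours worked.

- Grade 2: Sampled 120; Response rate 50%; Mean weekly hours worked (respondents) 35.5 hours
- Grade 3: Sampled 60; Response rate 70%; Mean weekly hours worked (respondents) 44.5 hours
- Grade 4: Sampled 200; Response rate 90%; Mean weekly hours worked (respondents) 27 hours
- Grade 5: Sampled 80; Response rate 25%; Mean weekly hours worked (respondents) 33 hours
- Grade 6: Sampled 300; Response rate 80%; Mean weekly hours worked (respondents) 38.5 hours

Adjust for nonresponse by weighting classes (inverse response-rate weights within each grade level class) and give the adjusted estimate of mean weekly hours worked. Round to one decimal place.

Weighting each respondent by the inverse class response rate inflates each class back to its sampled size, so the class weight is n_sampled:
  Grade 2: 120 × 35.5 = 4260
  Grade 3: 60 × 44.5 = 2670
  Grade 4: 200 × 27 = 5400
  Grade 5: 80 × 33 = 2640
  Grade 6: 300 × 38.5 = 11,550
Adjusted estimate = 26,520 / 760 = 34.8947 → 34.9.

34.9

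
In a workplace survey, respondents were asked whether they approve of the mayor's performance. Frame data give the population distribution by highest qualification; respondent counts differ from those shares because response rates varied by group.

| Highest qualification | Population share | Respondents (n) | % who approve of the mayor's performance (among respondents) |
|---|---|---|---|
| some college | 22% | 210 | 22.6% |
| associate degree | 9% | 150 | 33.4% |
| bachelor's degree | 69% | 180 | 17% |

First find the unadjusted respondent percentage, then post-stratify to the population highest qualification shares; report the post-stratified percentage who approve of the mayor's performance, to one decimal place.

Unadjusted (pooled respondent) estimate weights by respondent counts:
  (210/540)×22.6 + (150/540)×33.4 + (180/540)×17 = 23.7333%
Reweighting by population highest qualification shares:
  0.22×22.6 + 0.09×33.4 + 0.69×17 = 19.708%

19.7%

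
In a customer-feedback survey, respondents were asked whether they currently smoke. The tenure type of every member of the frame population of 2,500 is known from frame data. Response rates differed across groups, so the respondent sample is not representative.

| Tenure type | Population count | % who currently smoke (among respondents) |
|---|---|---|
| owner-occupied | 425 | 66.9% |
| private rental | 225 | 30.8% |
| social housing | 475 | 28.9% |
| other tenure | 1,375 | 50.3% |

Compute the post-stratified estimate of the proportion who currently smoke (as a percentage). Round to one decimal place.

Reweight to the known tenure type distribution:
  owner-occupied: (425/2,500) × 66.9 = 11.373
  private rental: (225/2,500) × 30.8 = 2.772
  social housing: (475/2,500) × 28.9 = 5.491
  other tenure: (1,375/2,500) × 50.3 = 27.665
Post-stratified estimate = 47.301 → 47.3%.

47.3%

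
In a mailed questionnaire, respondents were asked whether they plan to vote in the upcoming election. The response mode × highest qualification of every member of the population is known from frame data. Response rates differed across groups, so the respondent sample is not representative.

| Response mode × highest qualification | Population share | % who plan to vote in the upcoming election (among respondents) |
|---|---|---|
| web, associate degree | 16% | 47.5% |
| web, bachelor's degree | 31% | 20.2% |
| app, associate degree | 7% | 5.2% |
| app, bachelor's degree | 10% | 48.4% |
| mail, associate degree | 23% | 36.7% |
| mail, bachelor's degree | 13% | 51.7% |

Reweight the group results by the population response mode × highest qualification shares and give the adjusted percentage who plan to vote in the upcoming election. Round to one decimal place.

34.2%

Weight each group's respondent value by its population share:
  web, associate degree: 0.16 × 47.5 = 7.6
  web, bachelor's degree: 0.31 × 20.2 = 6.262
  app, associate degree: 0.07 × 5.2 = 0.364
  app, bachelor's degree: 0.1 × 48.4 = 4.84
  mail, associate degree: 0.23 × 36.7 = 8.441
  mail, bachelor's degree: 0.13 × 51.7 = 6.721
Post-stratified estimate = 34.228 → 34.2%.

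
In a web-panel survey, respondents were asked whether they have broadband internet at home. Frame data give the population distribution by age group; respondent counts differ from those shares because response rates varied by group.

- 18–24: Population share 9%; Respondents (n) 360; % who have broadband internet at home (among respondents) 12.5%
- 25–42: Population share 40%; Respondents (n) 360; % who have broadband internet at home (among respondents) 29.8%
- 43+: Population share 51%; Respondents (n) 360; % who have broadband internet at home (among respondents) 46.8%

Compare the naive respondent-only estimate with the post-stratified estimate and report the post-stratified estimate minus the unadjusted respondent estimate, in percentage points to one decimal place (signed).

Naive respondent-only estimate (weights = respondent counts):
  (360/1080)×12.5 + (360/1080)×29.8 + (360/1080)×46.8 = 29.7%
Post-stratifying to population shares instead:
  0.09×12.5 + 0.4×29.8 + 0.51×46.8 = 36.913%
Difference = 36.913 − 29.7 = 7.213 pp.

+7.2 percentage points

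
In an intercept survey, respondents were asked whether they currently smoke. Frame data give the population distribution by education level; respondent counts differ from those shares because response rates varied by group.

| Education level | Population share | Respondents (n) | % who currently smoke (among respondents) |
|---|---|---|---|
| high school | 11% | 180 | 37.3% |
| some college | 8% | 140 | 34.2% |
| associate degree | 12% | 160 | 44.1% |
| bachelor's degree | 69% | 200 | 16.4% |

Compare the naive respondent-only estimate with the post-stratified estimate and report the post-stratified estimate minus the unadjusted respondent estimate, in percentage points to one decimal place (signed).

-8.7 percentage points

Without adjustment, the pooled respondent share is:
  (180/680)×37.3 + (140/680)×34.2 + (160/680)×44.1 + (200/680)×16.4 = 32.1147%
Post-stratified estimate weights by population shares:
  0.11×37.3 + 0.08×34.2 + 0.12×44.1 + 0.69×16.4 = 23.447%
Difference = 23.447 − 32.1147 = -8.6677 pp.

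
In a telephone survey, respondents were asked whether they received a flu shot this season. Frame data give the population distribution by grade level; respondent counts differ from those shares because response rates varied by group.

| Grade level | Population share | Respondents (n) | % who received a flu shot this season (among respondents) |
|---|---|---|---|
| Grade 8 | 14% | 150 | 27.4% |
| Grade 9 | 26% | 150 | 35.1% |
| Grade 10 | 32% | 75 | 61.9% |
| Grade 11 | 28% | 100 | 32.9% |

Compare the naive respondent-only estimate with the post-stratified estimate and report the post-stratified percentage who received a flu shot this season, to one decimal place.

42.0%

Without adjustment, the pooled respondent share is:
  (150/475)×27.4 + (150/475)×35.1 + (75/475)×61.9 + (100/475)×32.9 = 36.4368%
Post-stratified estimate weights by population shares:
  0.14×27.4 + 0.26×35.1 + 0.32×61.9 + 0.28×32.9 = 41.982%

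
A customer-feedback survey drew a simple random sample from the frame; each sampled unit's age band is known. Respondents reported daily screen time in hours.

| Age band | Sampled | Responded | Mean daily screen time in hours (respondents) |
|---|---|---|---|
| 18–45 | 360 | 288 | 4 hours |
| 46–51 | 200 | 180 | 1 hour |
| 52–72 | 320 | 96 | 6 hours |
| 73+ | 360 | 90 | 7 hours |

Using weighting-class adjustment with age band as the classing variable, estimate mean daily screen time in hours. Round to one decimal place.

4.9

Response rates by class: 18–45 288/360 = 80%, 46–51 180/200 = 90%, 52–72 96/320 = 30%, 73+ 90/360 = 25%.
With weight = n_sampled/n_responded per class, the weighted class total is n_sampled:
  18–45: 360 × 4 = 1440
  46–51: 200 × 1 = 200
  52–72: 320 × 6 = 1920
  73+: 360 × 7 = 2520
Adjusted estimate = 6080 / 1,240 = 4.90323 → 4.9.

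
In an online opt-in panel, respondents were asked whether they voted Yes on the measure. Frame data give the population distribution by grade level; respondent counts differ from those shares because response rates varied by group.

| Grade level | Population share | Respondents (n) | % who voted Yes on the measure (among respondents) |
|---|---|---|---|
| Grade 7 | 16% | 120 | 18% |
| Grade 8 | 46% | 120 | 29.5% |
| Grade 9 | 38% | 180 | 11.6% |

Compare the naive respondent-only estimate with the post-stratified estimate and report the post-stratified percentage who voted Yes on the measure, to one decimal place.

Without adjustment, the pooled respondent share is:
  (120/420)×18 + (120/420)×29.5 + (180/420)×11.6 = 18.5429%
Reweighting by population grade level shares:
  0.16×18 + 0.46×29.5 + 0.38×11.6 = 20.858%

20.9%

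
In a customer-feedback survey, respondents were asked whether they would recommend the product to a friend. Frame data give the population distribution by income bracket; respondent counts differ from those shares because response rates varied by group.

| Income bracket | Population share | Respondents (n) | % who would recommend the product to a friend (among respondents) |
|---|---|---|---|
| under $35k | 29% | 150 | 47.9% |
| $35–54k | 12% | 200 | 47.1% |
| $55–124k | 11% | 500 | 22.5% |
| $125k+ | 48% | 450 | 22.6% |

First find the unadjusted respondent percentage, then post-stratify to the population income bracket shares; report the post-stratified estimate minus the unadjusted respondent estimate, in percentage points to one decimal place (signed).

+3.6 percentage points

Naive respondent-only estimate (weights = respondent counts):
  (150/1300)×47.9 + (200/1300)×47.1 + (500/1300)×22.5 + (450/1300)×22.6 = 29.25%
Post-stratified estimate weights by population shares:
  0.29×47.9 + 0.12×47.1 + 0.11×22.5 + 0.48×22.6 = 32.866%
Difference = 32.866 − 29.25 = 3.616 pp.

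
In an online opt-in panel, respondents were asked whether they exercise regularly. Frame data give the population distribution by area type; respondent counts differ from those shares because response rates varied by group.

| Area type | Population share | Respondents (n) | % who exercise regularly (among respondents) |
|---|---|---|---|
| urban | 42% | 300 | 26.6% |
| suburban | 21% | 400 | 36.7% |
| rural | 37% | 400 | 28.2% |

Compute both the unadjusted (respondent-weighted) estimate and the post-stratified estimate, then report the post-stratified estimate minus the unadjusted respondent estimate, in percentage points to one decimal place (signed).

Unadjusted (pooled respondent) estimate weights by respondent counts:
  (300/1100)×26.6 + (400/1100)×36.7 + (400/1100)×28.2 = 30.8545%
Post-stratified estimate weights by population shares:
  0.42×26.6 + 0.21×36.7 + 0.37×28.2 = 29.313%
Difference = 29.313 − 30.8545 = -1.5415 pp.

-1.5 percentage points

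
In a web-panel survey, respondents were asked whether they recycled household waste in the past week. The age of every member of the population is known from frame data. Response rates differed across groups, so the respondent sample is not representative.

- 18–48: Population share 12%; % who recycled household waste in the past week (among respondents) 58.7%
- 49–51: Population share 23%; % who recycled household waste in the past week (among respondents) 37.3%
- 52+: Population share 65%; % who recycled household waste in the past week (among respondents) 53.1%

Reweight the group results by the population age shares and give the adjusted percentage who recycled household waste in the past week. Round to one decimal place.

Weight each group's respondent value by its population share:
  18–48: 0.12 × 58.7 = 7.044
  49–51: 0.23 × 37.3 = 8.579
  52+: 0.65 × 53.1 = 34.515
Post-stratified estimate = 50.138 → 50.1%.

50.1%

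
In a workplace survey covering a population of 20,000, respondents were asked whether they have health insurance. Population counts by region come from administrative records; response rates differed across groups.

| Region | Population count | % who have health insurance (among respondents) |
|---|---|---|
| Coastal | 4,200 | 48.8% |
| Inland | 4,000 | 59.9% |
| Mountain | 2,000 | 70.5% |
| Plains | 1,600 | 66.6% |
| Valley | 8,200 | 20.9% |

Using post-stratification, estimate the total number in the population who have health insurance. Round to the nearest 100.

Apply each group's respondent rate to its population count:
  Coastal: 4,200 × 48.8% = 2049.6
  Inland: 4,000 × 59.9% = 2396
  Mountain: 2,000 × 70.5% = 1410
  Plains: 1,600 × 66.6% = 1065.6
  Valley: 8,200 × 20.9% = 1713.8
Estimated total = 8635 → 8,600.

8,600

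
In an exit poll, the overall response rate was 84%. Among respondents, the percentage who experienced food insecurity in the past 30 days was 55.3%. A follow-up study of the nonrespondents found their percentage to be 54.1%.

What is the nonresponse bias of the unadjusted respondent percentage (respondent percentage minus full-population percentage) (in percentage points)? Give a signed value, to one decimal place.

Nonresponse fraction = 1 − 0.84 = 0.16.
Bias = (nonresponse fraction) × (respondent percentage − nonrespondent percentage)
     = 0.16 × (55.3 − 54.1) = 0.16 × 1.2 = 0.192.

+0.2 percentage points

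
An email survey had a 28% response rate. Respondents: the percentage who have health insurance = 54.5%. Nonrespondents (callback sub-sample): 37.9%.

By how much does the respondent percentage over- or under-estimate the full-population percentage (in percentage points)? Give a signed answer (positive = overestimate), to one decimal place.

+12.0 percentage points

Nonresponse fraction = 1 − 0.28 = 0.72.
Bias = (nonresponse fraction) × (respondent percentage − nonrespondent percentage)
     = 0.72 × (54.5 − 37.9) = 0.72 × 16.6 = 11.952.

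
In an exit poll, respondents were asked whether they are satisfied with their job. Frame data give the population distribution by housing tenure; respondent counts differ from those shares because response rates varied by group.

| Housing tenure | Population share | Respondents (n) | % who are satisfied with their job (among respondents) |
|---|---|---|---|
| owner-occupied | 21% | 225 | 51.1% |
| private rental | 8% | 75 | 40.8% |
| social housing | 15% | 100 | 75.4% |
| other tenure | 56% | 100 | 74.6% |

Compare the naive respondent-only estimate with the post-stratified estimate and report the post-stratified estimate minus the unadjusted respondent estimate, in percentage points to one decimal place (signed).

+8.0 percentage points

Unadjusted (pooled respondent) estimate weights by respondent counts:
  (225/500)×51.1 + (75/500)×40.8 + (100/500)×75.4 + (100/500)×74.6 = 59.115%
Post-stratifying to population shares instead:
  0.21×51.1 + 0.08×40.8 + 0.15×75.4 + 0.56×74.6 = 67.081%
Difference = 67.081 − 59.115 = 7.966 pp.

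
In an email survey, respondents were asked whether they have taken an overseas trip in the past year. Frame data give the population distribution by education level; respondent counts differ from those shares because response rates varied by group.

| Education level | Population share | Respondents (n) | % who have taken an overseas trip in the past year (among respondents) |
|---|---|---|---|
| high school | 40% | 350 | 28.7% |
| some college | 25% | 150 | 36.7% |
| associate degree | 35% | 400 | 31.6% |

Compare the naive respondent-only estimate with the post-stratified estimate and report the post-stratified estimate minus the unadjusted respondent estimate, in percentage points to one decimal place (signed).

Naive respondent-only estimate (weights = respondent counts):
  (350/900)×28.7 + (150/900)×36.7 + (400/900)×31.6 = 31.3222%
Reweighting by population education level shares:
  0.4×28.7 + 0.25×36.7 + 0.35×31.6 = 31.715%
Difference = 31.715 − 31.3222 = 0.3928 pp.

+0.4 percentage points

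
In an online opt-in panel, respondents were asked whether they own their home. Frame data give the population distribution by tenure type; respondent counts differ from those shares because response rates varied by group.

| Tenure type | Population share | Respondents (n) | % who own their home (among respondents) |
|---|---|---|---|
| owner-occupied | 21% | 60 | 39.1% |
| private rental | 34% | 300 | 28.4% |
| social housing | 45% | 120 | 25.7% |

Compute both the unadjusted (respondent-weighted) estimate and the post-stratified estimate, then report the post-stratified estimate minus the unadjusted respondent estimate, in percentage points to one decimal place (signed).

Without adjustment, the pooled respondent share is:
  (60/480)×39.1 + (300/480)×28.4 + (120/480)×25.7 = 29.0625%
Reweighting by population tenure type shares:
  0.21×39.1 + 0.34×28.4 + 0.45×25.7 = 29.432%
Difference = 29.432 − 29.0625 = 0.3695 pp.

+0.4 percentage points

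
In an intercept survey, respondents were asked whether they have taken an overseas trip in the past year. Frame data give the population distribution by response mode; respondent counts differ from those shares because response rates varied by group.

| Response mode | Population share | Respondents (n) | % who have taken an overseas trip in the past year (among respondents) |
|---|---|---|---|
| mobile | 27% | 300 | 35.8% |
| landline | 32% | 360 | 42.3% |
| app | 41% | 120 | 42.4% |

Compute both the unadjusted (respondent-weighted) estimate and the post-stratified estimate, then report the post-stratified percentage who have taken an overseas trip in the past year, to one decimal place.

40.6%

Without adjustment, the pooled respondent share is:
  (300/780)×35.8 + (360/780)×42.3 + (120/780)×42.4 = 39.8154%
Post-stratified estimate weights by population shares:
  0.27×35.8 + 0.32×42.3 + 0.41×42.4 = 40.586%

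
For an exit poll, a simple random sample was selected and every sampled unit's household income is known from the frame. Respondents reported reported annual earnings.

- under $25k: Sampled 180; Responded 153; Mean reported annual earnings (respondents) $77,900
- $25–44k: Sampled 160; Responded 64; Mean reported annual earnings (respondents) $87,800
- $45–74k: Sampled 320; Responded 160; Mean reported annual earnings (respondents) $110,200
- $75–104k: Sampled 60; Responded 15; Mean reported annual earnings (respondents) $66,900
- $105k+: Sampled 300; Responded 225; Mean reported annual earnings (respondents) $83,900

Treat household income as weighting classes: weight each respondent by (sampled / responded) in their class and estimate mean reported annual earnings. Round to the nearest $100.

Response rates by class: under $25k 153/180 = 85%, $25–44k 64/160 = 40%, $45–74k 160/320 = 50%, $75–104k 15/60 = 25%, $105k+ 225/300 = 75%.
Inverse-response-rate weighting restores each class to its sampled count, so class totals weight by n_sampled:
  under $25k: 180 × 77,900 = 14,022,000
  $25–44k: 160 × 87,800 = 14,048,000
  $45–74k: 320 × 110,200 = 35,264,000
  $75–104k: 60 × 66,900 = 4,014,000
  $105k+: 300 × 83,900 = 25,170,000
Adjusted estimate = 92,518,000 / 1,020 = 90703.9 → $90,700.

$90,700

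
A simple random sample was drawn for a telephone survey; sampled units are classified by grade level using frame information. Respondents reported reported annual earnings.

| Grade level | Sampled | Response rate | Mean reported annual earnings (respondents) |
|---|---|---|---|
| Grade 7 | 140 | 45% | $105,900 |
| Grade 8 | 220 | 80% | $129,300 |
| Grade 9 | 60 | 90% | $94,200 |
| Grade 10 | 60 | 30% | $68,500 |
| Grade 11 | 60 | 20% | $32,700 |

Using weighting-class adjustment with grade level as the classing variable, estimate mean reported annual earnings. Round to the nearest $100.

$101,800

With weight = n_sampled/n_responded per class, the weighted class total is n_sampled:
  Grade 7: 140 × 105,900 = 14,826,000
  Grade 8: 220 × 129,300 = 28,446,000
  Grade 9: 60 × 94,200 = 5,652,000
  Grade 10: 60 × 68,500 = 4,110,000
  Grade 11: 60 × 32,700 = 1,962,000
Adjusted estimate = 54,996,000 / 540 = 101844 → $101,800.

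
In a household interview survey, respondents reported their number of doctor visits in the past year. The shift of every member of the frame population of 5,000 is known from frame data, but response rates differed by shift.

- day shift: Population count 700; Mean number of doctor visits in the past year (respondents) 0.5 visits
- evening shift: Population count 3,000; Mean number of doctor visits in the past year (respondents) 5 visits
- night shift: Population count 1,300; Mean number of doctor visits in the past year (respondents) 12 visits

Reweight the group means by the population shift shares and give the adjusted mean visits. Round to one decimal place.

Each cell contributes population-share × respondent value:
  day shift: (700/5,000) × 0.5 = 0.07
  evening shift: (3,000/5,000) × 5 = 3
  night shift: (1,300/5,000) × 12 = 3.12
Post-stratified estimate = 6.19 → 6.2.

6.2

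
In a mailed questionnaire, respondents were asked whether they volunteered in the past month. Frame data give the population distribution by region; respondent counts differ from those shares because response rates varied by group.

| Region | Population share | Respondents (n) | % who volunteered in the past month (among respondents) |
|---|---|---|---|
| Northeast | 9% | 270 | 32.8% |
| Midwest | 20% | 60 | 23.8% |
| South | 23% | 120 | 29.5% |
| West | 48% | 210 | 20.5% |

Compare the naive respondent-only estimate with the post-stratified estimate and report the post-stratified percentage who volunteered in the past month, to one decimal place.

24.3%

Naive respondent-only estimate (weights = respondent counts):
  (270/660)×32.8 + (60/660)×23.8 + (120/660)×29.5 + (210/660)×20.5 = 27.4682%
Reweighting by population region shares:
  0.09×32.8 + 0.2×23.8 + 0.23×29.5 + 0.48×20.5 = 24.337%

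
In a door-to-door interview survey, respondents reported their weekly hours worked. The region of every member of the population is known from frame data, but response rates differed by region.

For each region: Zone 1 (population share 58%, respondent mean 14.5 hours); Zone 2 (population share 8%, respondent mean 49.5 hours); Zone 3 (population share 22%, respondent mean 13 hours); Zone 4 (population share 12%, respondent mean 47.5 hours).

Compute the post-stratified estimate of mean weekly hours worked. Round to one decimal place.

Reweight to the known region distribution:
  Zone 1: 0.58 × 14.5 = 8.41
  Zone 2: 0.08 × 49.5 = 3.96
  Zone 3: 0.22 × 13 = 2.86
  Zone 4: 0.12 × 47.5 = 5.7
Post-stratified estimate = 20.93 → 20.9.

20.9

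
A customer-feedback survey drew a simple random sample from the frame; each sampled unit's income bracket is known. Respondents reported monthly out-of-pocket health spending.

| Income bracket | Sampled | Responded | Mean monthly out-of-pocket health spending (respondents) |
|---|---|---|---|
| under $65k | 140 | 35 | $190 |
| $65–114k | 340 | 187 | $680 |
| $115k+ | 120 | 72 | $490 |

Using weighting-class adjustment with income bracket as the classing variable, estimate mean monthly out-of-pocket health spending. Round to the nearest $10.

$530

Class response rates: under $65k 35/140 = 25%, $65–114k 187/340 = 55%, $115k+ 72/120 = 60%.
Inverse-response-rate weighting restores each class to its sampled count, so class totals weight by n_sampled:
  under $65k: 140 × 190 = 26,600
  $65–114k: 340 × 680 = 231,200
  $115k+: 120 × 490 = 58,800
Adjusted estimate = 316,600 / 600 = 527.667 → $530.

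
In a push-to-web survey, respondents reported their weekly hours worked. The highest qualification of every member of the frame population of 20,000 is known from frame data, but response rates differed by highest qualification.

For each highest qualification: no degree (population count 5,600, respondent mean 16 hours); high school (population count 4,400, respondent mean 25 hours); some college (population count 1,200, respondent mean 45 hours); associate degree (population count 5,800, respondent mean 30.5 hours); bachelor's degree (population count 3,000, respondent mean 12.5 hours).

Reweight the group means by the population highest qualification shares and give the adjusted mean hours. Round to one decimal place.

23.4

Weight each group's respondent value by its population share:
  no degree: (5,600/20,000) × 16 = 4.48
  high school: (4,400/20,000) × 25 = 5.5
  some college: (1,200/20,000) × 45 = 2.7
  associate degree: (5,800/20,000) × 30.5 = 8.845
  bachelor's degree: (3,000/20,000) × 12.5 = 1.875
Post-stratified estimate = 23.4 → 23.4.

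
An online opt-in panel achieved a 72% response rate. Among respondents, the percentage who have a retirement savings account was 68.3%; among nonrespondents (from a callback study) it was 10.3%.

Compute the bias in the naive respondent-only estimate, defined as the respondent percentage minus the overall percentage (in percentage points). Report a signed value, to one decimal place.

Nonresponse fraction = 1 − 0.72 = 0.28.
Bias = (nonresponse fraction) × (respondent percentage − nonrespondent percentage)
     = 0.28 × (68.3 − 10.3) = 0.28 × 58 = 16.24.

+16.2 percentage points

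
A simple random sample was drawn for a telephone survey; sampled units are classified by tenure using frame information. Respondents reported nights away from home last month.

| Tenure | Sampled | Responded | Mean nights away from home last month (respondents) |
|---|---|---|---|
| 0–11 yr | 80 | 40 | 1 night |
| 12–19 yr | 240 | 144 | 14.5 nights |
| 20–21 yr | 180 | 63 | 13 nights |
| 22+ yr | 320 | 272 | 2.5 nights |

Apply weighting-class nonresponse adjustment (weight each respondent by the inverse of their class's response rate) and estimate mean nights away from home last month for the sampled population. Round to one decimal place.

8.2

Class response rates: 0–11 yr 40/80 = 50%, 12–19 yr 144/240 = 60%, 20–21 yr 63/180 = 35%, 22+ yr 272/320 = 85%.
With weight = n_sampled/n_responded per class, the weighted class total is n_sampled:
  0–11 yr: 80 × 1 = 80
  12–19 yr: 240 × 14.5 = 3480
  20–21 yr: 180 × 13 = 2340
  22+ yr: 320 × 2.5 = 800
Adjusted estimate = 6700 / 820 = 8.17073 → 8.2.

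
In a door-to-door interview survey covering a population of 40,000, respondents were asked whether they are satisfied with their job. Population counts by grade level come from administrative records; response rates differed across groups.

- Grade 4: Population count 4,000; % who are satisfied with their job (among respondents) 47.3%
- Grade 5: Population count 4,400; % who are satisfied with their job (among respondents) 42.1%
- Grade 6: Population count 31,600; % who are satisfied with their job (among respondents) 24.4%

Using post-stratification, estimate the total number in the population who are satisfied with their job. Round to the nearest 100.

11,500

Apply each group's respondent rate to its population count:
  Grade 4: 4,000 × 47.3% = 1892
  Grade 5: 4,400 × 42.1% = 1852.4
  Grade 6: 31,600 × 24.4% = 7710.4
Estimated total = 11454.8 → 11,500.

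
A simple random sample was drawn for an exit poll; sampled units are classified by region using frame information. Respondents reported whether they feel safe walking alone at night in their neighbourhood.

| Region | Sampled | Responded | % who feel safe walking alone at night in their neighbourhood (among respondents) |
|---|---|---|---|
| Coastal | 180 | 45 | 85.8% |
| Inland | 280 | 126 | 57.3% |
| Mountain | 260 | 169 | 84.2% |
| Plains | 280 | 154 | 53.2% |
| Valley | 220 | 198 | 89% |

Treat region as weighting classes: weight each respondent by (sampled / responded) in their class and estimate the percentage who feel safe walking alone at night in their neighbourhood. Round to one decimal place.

72.0%

Class response rates: Coastal 45/180 = 25%, Inland 126/280 = 45%, Mountain 169/260 = 65%, Plains 154/280 = 55%, Valley 198/220 = 90%.
Inverse-response-rate weighting restores each class to its sampled count, so class totals weight by n_sampled:
  Coastal: 180 × 85.8 = 15,444
  Inland: 280 × 57.3 = 16,044
  Mountain: 260 × 84.2 = 21,892
  Plains: 280 × 53.2 = 14,896
  Valley: 220 × 89 = 19,580
Adjusted estimate = 87,856 / 1,220 = 72.0131 → 72.0%.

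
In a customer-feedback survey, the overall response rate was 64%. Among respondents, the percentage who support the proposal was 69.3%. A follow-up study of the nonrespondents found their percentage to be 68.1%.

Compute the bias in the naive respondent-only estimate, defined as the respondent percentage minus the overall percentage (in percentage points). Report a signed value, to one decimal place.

+0.4 percentage points

Nonresponse fraction = 1 − 0.64 = 0.36.
Bias = (nonresponse fraction) × (respondent percentage − nonrespondent percentage)
     = 0.36 × (69.3 − 68.1) = 0.36 × 1.2 = 0.432.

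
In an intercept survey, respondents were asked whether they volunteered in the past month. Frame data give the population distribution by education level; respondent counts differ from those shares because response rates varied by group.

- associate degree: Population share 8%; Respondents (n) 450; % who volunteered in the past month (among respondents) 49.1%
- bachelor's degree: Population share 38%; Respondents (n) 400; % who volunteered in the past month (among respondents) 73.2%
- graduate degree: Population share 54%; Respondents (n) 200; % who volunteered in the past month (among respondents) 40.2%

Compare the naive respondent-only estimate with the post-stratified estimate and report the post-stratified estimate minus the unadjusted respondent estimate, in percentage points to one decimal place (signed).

-3.1 percentage points

Naive respondent-only estimate (weights = respondent counts):
  (450/1050)×49.1 + (400/1050)×73.2 + (200/1050)×40.2 = 56.5857%
Post-stratifying to population shares instead:
  0.08×49.1 + 0.38×73.2 + 0.54×40.2 = 53.452%
Difference = 53.452 − 56.5857 = -3.1337 pp.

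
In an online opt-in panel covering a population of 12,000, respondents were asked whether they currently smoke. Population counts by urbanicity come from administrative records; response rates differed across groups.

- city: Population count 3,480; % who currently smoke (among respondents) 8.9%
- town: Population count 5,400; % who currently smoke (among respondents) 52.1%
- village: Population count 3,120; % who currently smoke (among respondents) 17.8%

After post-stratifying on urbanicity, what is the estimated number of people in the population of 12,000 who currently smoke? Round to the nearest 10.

3,680

Estimated count per cell = population count × respondent percentage:
  city: 3,480 × 8.9% = 309.72
  town: 5,400 × 52.1% = 2813.4
  village: 3,120 × 17.8% = 555.36
Estimated total = 3678.48 → 3,680.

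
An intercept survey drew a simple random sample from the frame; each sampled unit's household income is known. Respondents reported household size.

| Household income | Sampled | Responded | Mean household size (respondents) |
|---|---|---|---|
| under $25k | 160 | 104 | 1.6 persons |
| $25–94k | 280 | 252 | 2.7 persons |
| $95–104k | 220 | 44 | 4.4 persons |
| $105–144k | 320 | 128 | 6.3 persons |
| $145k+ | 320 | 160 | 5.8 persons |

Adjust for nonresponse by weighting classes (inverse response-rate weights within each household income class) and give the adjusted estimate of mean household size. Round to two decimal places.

4.50

Class response rates: under $25k 104/160 = 65%, $25–94k 252/280 = 90%, $95–104k 44/220 = 20%, $105–144k 128/320 = 40%, $145k+ 160/320 = 50%.
Each respondent's weight = sampled/responded in their class; summing within a class gives n_sampled, so:
  under $25k: 160 × 1.6 = 256
  $25–94k: 280 × 2.7 = 756
  $95–104k: 220 × 4.4 = 968
  $105–144k: 320 × 6.3 = 2016
  $145k+: 320 × 5.8 = 1856
Adjusted estimate = 5852 / 1,300 = 4.50154 → 4.50.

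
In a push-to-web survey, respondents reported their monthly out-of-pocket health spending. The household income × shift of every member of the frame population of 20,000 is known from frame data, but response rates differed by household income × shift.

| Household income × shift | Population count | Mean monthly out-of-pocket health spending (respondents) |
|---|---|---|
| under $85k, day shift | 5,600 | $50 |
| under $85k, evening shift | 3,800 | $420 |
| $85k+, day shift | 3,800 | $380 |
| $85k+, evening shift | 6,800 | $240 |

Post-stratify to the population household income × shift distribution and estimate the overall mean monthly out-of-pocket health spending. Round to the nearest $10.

$250

Reweight to the known household income × shift distribution:
  under $85k, day shift: (5,600/20,000) × 50 = 14
  under $85k, evening shift: (3,800/20,000) × 420 = 79.8
  $85k+, day shift: (3,800/20,000) × 380 = 72.2
  $85k+, evening shift: (6,800/20,000) × 240 = 81.6
Post-stratified estimate = 247.6 → $250.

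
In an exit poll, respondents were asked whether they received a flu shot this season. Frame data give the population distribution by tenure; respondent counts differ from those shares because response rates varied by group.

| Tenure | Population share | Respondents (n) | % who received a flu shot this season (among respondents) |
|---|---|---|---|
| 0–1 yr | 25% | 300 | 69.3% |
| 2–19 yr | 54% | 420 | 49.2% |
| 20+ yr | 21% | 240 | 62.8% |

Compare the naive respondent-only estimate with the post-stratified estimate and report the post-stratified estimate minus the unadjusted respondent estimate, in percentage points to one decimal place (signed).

-1.8 percentage points

Naive respondent-only estimate (weights = respondent counts):
  (300/960)×69.3 + (420/960)×49.2 + (240/960)×62.8 = 58.8813%
Post-stratifying to population shares instead:
  0.25×69.3 + 0.54×49.2 + 0.21×62.8 = 57.081%
Difference = 57.081 − 58.8813 = -1.8002 pp.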